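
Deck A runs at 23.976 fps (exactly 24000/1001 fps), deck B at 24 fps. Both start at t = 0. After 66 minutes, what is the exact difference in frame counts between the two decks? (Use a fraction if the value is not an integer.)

66 min = 3960 s.
A emits 24000/1001 × 3960 = 8640000/91 frames; B emits 24 × 3960 = 95040.
Difference = 8640/91 frames (≈ 94.9451); B is ahead of A.

8640/91 frames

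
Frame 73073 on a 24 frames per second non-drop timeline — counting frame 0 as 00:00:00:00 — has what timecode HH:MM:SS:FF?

00:50:44:17

73073 ÷ 24 = 3044 full seconds, remainder 17 frames.
3044 s = 0 h 50 min 44 s.
Timecode: 00:50:44:17.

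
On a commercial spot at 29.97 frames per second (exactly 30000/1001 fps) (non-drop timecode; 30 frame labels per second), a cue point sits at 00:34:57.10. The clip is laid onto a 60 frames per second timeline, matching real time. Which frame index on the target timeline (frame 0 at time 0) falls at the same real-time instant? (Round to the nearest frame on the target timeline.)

Source frame index: (0×3600 + 34×60 + 57) × 30 + 10 = 62920.
Real time: 62920 / (30000/1001) = 1574573/750 s.
Target frame: (1574573/750) × (60) = 3149146/25 ≈ 125965.840 → 125966.

frame 125966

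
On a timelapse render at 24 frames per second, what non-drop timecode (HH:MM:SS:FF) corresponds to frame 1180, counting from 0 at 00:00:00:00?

00:00:49:04

1180 ÷ 24 = 49 full seconds, remainder 4 frames.
49 s = 0 h 0 min 49 s.
Timecode: 00:00:49:04.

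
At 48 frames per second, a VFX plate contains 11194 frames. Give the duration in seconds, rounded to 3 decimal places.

Running time = 11194 × 1/48 = 5597/24 s ≈ 233.208 s.

233.208 seconds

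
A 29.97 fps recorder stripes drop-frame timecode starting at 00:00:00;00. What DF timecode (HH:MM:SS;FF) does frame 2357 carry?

Ten DF minutes hold 17982 frames, so frame 2357 lies in block 0 (frames 0–17981) with 2357 frames into that block.
The block's first minute is 1800 frames and the rest 1798 each; 2357 frames reaches minute 1, so 0 × 18 + 1 × 2 = 2 labels have been skipped so far.
Adding those back, label number 2357 + 2 = 2359 at 30 labels/s is 78 s + 19 f = 0 h 1 min 18 s frame 19, i.e. 00:01:18;19.

00:01:18;19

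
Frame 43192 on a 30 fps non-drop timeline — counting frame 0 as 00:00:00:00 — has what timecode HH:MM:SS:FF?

43192 ÷ 30 = 1439 full seconds, remainder 22 frames.
1439 s = 0 h 23 min 59 s.
Timecode: 00:23:59:22.

00:23:59:22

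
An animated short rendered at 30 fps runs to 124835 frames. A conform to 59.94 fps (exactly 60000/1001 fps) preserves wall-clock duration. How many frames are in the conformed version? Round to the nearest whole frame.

Frames at target rate = 124835 × (60000/1001) / (30) = 249670000/1001 ≈ 249420.579.
Nearest whole frame: 249421.

249421 frames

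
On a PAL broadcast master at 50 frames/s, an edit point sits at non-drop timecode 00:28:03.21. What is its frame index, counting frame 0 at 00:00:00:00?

frame 84171

Total seconds to the label: (0 × 3600 + 28 × 60 + 3) = 1683.
Frame index = 1683 × 50 + 21 = 84171.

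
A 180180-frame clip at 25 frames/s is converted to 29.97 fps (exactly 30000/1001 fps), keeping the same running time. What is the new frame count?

216000 frames

Target frames = source frames × (target rate / source rate) = 180180 × (30000/1001)/(25) = 180180 × 1200/1001 = 216000.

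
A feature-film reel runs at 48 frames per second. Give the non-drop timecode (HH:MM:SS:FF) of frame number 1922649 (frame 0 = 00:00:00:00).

11:07:35:09

1922649 ÷ 48 = 40055 full seconds, remainder 9 frames.
40055 s = 11 h 7 min 35 s.
Timecode: 11:07:35:09.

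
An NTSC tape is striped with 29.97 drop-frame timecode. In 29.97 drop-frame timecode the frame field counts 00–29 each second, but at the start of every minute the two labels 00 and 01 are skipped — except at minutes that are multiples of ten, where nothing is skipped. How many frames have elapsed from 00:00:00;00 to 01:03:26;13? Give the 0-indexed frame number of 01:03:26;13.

114079

As if non-drop at 30 labels/s: (1 × 3600 + 3 × 60 + 26) × 30 + 13 = 114193.
Minute boundaries passed: 63; those not divisible by 10: 63 − 6 = 57; dropped labels = 2 × 57 = 114.
Actual frame index = 114193 − 114 = 114079.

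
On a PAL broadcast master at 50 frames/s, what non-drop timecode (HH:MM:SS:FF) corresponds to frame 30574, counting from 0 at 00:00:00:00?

30574 ÷ 50 = 611 full seconds, remainder 24 frames.
611 s = 0 h 10 min 11 s.
Timecode: 00:10:11:24.

00:10:11:24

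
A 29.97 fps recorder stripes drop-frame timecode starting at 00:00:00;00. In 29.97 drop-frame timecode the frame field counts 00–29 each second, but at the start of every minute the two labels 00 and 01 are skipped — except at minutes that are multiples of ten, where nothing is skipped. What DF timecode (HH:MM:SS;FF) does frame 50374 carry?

00:28:00;26

Each 10-minute DF block holds 10 × 60 × 30 − 9 × 2 = 17982 frames. 50374 ÷ 17982 → 2 full blocks, remainder 14410.
Within the partial block the first minute is 1800 frames and each further minute 1798, so 8 further minute boundaries passed. Total skipped labels = 18 × 2 + 2 × 8 = 52.
Non-drop label index = 50374 + 52 = 50426; at 30 labels/s that is 00:28:00:26, i.e. DF 00:28:00;26.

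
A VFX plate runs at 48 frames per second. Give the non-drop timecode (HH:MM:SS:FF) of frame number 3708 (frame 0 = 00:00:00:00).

00:01:17:12

3708 ÷ 48 = 77 full seconds, remainder 12 frames.
77 s = 0 h 1 min 17 s.
Timecode: 00:01:17:12.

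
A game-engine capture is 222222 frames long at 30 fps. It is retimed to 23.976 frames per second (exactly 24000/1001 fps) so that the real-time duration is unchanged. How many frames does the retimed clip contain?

177600 frames

Target frames = source frames × (target rate / source rate) = 222222 × (24000/1001)/(30) = 222222 × 800/1001 = 177600.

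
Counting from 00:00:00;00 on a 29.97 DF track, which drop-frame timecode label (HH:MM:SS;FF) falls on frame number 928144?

08:36:09;04

Ten DF minutes hold 17982 frames, so frame 928144 lies in block 51 (frames 917082–935063) with 11062 frames into that block.
The block's first minute is 1800 frames and the rest 1798 each; 11062 frames reaches minute 6, so 51 × 18 + 6 × 2 = 930 labels have been skipped so far.
Adding those back, label number 928144 + 930 = 929074 at 30 labels/s is 30969 s + 4 f = 8 h 36 min 9 s frame 4, i.e. 08:36:09;04.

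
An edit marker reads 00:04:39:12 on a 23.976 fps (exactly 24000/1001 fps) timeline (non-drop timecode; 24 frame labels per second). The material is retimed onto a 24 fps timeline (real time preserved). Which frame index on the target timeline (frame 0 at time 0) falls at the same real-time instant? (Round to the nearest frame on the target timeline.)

frame 6715

Source frame index: (0×3600 + 4×60 + 39) × 24 + 12 = 6708.
Real time: 6708 / (24000/1001) = 559559/2000 s.
Target frame: (559559/2000) × (24) = 1678677/250 ≈ 6714.708 → 6715.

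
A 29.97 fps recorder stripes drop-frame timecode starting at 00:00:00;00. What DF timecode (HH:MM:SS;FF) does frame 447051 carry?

04:08:36;19

Each 10-minute DF block holds 10 × 60 × 30 − 9 × 2 = 17982 frames. 447051 ÷ 17982 → 24 full blocks, remainder 15483.
Within the partial block the first minute is 1800 frames and each further minute 1798, so 8 further minute boundaries passed. Total skipped labels = 18 × 24 + 2 × 8 = 448.
Non-drop label index = 447051 + 448 = 447499; at 30 labels/s that is 04:08:36:19, i.e. DF 04:08:36;19.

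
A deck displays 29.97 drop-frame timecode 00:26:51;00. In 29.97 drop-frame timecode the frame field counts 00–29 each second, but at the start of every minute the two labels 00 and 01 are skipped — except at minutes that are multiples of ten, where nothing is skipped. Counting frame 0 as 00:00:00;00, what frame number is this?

48282

Complete 10-minute blocks: 2, each 17982 frames → 35964.
Remaining 6 whole minutes in the current block: 1800 + 5 × 1798 = 10790 frames.
Within the current minute: 51 × 30 + 0 − 2 = 1528 (labels ;00/;01 skipped at this minute). Total = 35964 + 10790 + 1528 = 48282.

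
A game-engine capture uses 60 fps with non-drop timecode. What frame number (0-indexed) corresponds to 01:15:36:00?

272160

Total seconds to the label: (1 × 3600 + 15 × 60 + 36) = 4536.
Frame index = 4536 × 60 + 0 = 272160.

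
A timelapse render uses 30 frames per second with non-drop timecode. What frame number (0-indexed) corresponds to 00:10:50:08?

19508

Total seconds to the label: (0 × 3600 + 10 × 60 + 50) = 650.
Frame index = 650 × 30 + 8 = 19508.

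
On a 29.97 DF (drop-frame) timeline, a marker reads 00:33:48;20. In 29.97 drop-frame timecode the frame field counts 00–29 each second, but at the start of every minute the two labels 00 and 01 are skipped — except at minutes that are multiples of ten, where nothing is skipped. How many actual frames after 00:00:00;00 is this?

60800

Complete 10-minute blocks: 3, each 17982 frames → 53946.
Remaining 3 whole minutes in the current block: 1800 + 2 × 1798 = 5396 frames.
Within the current minute: 48 × 30 + 20 − 2 = 1458 (labels ;00/;01 skipped at this minute). Total = 53946 + 5396 + 1458 = 60800.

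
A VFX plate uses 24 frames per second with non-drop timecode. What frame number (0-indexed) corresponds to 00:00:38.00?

Total seconds to the label: (0 × 3600 + 0 × 60 + 38) = 38.
Frame index = 38 × 24 + 0 = 912.

frame 912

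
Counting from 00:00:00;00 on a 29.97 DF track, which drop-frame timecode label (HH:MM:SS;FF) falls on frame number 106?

00:00:03;16

Each 10-minute DF block holds 10 × 60 × 30 − 9 × 2 = 17982 frames. 106 ÷ 17982 → 0 full blocks, remainder 106.
Within the partial block the first minute is 1800 frames and each further minute 1798, so 0 further minute boundaries passed. Total skipped labels = 18 × 0 + 2 × 0 = 0.
Non-drop label index = 106 + 0 = 106; at 30 labels/s that is 00:00:03:16, i.e. DF 00:00:03;16.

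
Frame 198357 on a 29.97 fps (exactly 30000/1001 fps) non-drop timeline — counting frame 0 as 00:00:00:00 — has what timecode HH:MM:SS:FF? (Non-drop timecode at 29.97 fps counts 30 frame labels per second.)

198357 ÷ 30 = 6611 full seconds, remainder 27 frames.
6611 s = 1 h 50 min 11 s.
Timecode: 01:50:11:27.

01:50:11:27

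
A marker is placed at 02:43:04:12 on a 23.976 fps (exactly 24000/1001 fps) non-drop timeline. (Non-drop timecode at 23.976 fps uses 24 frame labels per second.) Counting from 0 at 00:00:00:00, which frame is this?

frame 234828

Total seconds to the label: (2 × 3600 + 43 × 60 + 4) = 9784.
Frame index = 9784 × 24 + 12 = 234828.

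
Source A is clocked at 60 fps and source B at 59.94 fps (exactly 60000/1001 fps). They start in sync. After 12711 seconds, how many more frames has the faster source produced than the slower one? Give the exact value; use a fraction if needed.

762660/1001 frames

A emits 60 × 12711 = 762660 frames; B emits 60000/1001 × 12711 = 762660000/1001.
Difference = 762660/1001 frames (≈ 761.8981); B is behind A.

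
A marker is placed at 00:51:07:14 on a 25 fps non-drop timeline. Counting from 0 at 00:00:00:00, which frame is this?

Total seconds to the label: (0 × 3600 + 51 × 60 + 7) = 3067.
Frame index = 3067 × 25 + 14 = 76689.

76689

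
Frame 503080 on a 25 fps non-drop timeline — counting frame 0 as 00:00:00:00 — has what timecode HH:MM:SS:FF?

503080 ÷ 25 = 20123 full seconds, remainder 5 frames.
20123 s = 5 h 35 min 23 s.
Timecode: 05:35:23:05.

05:35:23:05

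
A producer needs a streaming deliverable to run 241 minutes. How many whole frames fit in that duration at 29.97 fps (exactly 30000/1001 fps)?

433366 frames

241 min = 14460 s.
Frames = 14460 × 30000/1001 = 433800000/1001 ≈ 433366.6334.
Complete frames: 433366.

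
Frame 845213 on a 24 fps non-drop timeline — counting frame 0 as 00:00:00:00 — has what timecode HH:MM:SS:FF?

09:46:57:05

845213 ÷ 24 = 35217 full seconds, remainder 5 frames.
35217 s = 9 h 46 min 57 s.
Timecode: 09:46:57:05.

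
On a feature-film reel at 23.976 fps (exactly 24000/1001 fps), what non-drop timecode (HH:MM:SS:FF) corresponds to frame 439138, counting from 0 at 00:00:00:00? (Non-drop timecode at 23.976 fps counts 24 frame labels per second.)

439138 ÷ 24 = 18297 full seconds, remainder 10 frames.
18297 s = 5 h 4 min 57 s.
Timecode: 05:04:57:10.

05:04:57:10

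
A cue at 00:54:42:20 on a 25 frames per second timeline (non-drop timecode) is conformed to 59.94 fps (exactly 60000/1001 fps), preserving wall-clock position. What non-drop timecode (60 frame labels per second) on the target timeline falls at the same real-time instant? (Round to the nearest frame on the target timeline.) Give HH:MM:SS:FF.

00:54:39:31

Source frame index: (0×3600 + 54×60 + 42) × 25 + 20 = 82070.
Real time: 82070 / (25) = 16414/5 s.
Target frame: (16414/5) × (60000/1001) = 196968000/1001 ≈ 196771.229 → 196771.
At 60 labels/s: frame 196771 → 00:54:39:31.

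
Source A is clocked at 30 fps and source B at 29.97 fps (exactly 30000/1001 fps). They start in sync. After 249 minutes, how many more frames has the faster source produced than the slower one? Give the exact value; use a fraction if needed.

249 min = 14940 s.
A emits 30 × 14940 = 448200 frames; B emits 30000/1001 × 14940 = 448200000/1001.
Difference = 448200/1001 frames (≈ 447.7522); B is behind A.

448200/1001 frames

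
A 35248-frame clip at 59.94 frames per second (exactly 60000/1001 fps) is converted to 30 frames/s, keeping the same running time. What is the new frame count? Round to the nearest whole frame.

Frames at target rate = 35248 × (30) / (60000/1001) = 2205203/125 ≈ 17641.624.
Nearest whole frame: 17642.

17642 frames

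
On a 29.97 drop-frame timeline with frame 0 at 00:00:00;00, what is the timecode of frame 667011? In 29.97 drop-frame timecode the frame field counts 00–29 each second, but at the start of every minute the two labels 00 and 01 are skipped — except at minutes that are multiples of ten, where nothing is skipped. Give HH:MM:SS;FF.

Each 10-minute DF block holds 10 × 60 × 30 − 9 × 2 = 17982 frames. 667011 ÷ 17982 → 37 full blocks, remainder 1677.
Within the partial block the first minute is 1800 frames and each further minute 1798, so 0 further minute boundaries passed. Total skipped labels = 18 × 37 + 2 × 0 = 666.
Non-drop label index = 667011 + 666 = 667677; at 30 labels/s that is 06:10:55:27, i.e. DF 06:10:55;27.

06:10:55;27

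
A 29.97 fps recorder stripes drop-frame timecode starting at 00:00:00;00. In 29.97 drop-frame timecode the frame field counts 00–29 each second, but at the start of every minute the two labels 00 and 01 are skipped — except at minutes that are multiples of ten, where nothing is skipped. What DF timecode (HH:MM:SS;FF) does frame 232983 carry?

02:09:33;27

Each 10-minute DF block holds 10 × 60 × 30 − 9 × 2 = 17982 frames. 232983 ÷ 17982 → 12 full blocks, remainder 17199.
Within the partial block the first minute is 1800 frames and each further minute 1798, so 9 further minute boundaries passed. Total skipped labels = 18 × 12 + 2 × 9 = 234.
Non-drop label index = 232983 + 234 = 233217; at 30 labels/s that is 02:09:33:27, i.e. DF 02:09:33;27.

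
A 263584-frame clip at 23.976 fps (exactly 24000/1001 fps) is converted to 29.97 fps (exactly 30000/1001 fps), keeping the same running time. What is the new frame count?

Target frames = source frames × (target rate / source rate) = 263584 × (30000/1001)/(24000/1001) = 263584 × 5/4 = 329480.

329480 frames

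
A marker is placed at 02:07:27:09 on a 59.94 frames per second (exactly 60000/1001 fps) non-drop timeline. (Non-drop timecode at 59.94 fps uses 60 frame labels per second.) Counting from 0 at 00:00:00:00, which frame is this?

Total seconds to the label: (2 × 3600 + 7 × 60 + 27) = 7647.
Frame index = 7647 × 60 + 9 = 458829.

458829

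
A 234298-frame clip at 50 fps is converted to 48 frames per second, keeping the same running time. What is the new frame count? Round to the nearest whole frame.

Frames at target rate = 234298 × (48) / (50) = 5623152/25 ≈ 224926.080.
Nearest whole frame: 224926.

224926 frames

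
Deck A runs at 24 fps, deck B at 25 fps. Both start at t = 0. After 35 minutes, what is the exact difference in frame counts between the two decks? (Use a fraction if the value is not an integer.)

35 min = 2100 s.
A emits 24 × 2100 = 50400 frames; B emits 25 × 2100 = 52500.
Difference = 2100 frames; B is ahead of A.

2100 frames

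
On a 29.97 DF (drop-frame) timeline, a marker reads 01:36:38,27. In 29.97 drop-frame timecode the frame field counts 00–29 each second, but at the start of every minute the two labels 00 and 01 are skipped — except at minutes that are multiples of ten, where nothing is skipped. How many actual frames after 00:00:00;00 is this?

173793

As if non-drop at 30 labels/s: (1 × 3600 + 36 × 60 + 38) × 30 + 27 = 173967.
Minute boundaries passed: 96; those not divisible by 10: 96 − 9 = 87; dropped labels = 2 × 87 = 174.
Actual frame index = 173967 − 174 = 173793.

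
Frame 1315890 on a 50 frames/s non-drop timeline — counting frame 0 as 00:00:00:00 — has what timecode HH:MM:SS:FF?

1315890 ÷ 50 = 26317 full seconds, remainder 40 frames.
26317 s = 7 h 18 min 37 s.
Timecode: 07:18:37:40.

07:18:37:40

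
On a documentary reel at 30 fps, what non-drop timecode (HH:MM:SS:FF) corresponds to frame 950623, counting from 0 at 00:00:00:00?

08:48:07:13

950623 ÷ 30 = 31687 full seconds, remainder 13 frames.
31687 s = 8 h 48 min 7 s.
Timecode: 08:48:07:13.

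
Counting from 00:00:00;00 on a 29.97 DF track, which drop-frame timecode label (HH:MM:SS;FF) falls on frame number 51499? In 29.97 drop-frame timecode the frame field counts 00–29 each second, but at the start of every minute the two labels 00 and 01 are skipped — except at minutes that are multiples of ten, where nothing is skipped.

00:28:38;11

Ten DF minutes hold 17982 frames, so frame 51499 lies in block 2 (frames 35964–53945) with 15535 frames into that block.
The block's first minute is 1800 frames and the rest 1798 each; 15535 frames reaches minute 8, so 2 × 18 + 8 × 2 = 52 labels have been skipped so far.
Adding those back, label number 51499 + 52 = 51551 at 30 labels/s is 1718 s + 11 f = 0 h 28 min 38 s frame 11, i.e. 00:28:38;11.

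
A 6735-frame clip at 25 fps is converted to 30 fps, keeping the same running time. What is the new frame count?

Target frames = source frames × (target rate / source rate) = 6735 × (30)/(25) = 6735 × 6/5 = 8082.

8082 frames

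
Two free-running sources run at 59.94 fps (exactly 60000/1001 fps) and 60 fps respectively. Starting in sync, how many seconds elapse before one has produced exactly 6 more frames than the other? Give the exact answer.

100.1 seconds

The gap grows by |60 − 60000/1001| = 60/1001 frames per second.
Time for a 6-frame gap: 6 ÷ (60/1001) = 100.1 s.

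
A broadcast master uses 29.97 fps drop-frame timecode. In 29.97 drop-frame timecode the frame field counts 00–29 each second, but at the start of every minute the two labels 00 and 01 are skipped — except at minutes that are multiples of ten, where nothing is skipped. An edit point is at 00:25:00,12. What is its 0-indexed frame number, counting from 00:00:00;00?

Complete 10-minute blocks: 2, each 17982 frames → 35964.
Remaining 5 whole minutes in the current block: 1800 + 4 × 1798 = 8992 frames.
Within the current minute: 0 × 30 + 12 − 2 = 10 (labels ;00/;01 skipped at this minute). Total = 35964 + 8992 + 10 = 44966.

44966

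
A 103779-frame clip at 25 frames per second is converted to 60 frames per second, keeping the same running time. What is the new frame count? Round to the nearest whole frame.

249070 frames

Frames at target rate = 103779 × (60) / (25) = 1245348/5 ≈ 249069.600.
Nearest whole frame: 249070.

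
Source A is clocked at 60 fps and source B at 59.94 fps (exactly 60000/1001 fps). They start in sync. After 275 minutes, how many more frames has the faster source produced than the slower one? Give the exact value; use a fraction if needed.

275 min = 16500 s.
A emits 60 × 16500 = 990000 frames; B emits 60000/1001 × 16500 = 90000000/91.
Difference = 90000/91 frames (≈ 989.0110); B is behind A.

90000/91 frames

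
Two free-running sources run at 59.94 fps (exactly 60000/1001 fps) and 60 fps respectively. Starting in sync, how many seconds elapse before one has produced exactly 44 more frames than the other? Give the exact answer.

11011/15 seconds

The gap grows by |60 − 60000/1001| = 60/1001 frames per second.
Time for a 44-frame gap: 44 ÷ (60/1001) = 11011/15 s.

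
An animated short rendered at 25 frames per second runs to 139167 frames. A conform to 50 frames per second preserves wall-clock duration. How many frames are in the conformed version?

Target frames = source frames × (target rate / source rate) = 139167 × (50)/(25) = 139167 × 2 = 278334.

278334 frames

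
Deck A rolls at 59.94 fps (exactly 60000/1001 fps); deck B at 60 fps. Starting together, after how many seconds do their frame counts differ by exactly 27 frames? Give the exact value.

The gap grows by |60 − 60000/1001| = 60/1001 frames per second.
Time for a 27-frame gap: 27 ÷ (60/1001) = 450.45 s.

450.45 seconds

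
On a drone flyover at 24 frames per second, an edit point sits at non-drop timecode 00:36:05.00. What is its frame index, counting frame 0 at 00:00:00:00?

frame 51960

Total seconds to the label: (0 × 3600 + 36 × 60 + 5) = 2165.
Frame index = 2165 × 24 + 0 = 51960.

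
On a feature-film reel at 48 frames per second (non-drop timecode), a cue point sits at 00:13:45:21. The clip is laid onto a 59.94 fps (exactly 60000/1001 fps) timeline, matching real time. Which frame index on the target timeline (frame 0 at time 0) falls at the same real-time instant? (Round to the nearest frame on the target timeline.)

Source frame index: (0×3600 + 13×60 + 45) × 48 + 21 = 39621.
Real time: 39621 / (48) = 13207/16 s.
Target frame: (13207/16) × (60000/1001) = 49526250/1001 ≈ 49476.773 → 49477.

frame 49477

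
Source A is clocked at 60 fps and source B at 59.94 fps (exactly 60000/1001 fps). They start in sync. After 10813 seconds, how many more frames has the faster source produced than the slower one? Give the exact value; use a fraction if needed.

A emits 60 × 10813 = 648780 frames; B emits 60000/1001 × 10813 = 58980000/91.
Difference = 58980/91 frames (≈ 648.1319); B is behind A.

58980/91 frames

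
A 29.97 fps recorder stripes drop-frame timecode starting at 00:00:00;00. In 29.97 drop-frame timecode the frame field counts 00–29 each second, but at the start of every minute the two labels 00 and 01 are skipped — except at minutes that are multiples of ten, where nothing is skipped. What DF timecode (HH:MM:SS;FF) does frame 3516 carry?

Ten DF minutes hold 17982 frames, so frame 3516 lies in block 0 (frames 0–17981) with 3516 frames into that block.
The block's first minute is 1800 frames and the rest 1798 each; 3516 frames reaches minute 1, so 0 × 18 + 1 × 2 = 2 labels have been skipped so far.
Adding those back, label number 3516 + 2 = 3518 at 30 labels/s is 117 s + 8 f = 0 h 1 min 57 s frame 8, i.e. 00:01:57;08.

00:01:57;08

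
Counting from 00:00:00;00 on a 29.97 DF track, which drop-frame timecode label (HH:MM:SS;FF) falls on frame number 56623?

00:31:29;09

Ten DF minutes hold 17982 frames, so frame 56623 lies in block 3 (frames 53946–71927) with 2677 frames into that block.
The block's first minute is 1800 frames and the rest 1798 each; 2677 frames reaches minute 1, so 3 × 18 + 1 × 2 = 56 labels have been skipped so far.
Adding those back, label number 56623 + 56 = 56679 at 30 labels/s is 1889 s + 9 f = 0 h 31 min 29 s frame 9, i.e. 00:31:29;09.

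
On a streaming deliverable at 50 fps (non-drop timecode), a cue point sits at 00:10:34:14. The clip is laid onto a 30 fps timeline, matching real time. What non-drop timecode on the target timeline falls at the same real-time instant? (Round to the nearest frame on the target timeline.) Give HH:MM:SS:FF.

Source frame index: (0×3600 + 10×60 + 34) × 50 + 14 = 31714.
Real time: 31714 / (50) = 15857/25 s.
Target frame: (15857/25) × (30) = 95142/5 ≈ 19028.400 → 19028.
At 30 labels/s: frame 19028 → 00:10:34:08.

00:10:34:08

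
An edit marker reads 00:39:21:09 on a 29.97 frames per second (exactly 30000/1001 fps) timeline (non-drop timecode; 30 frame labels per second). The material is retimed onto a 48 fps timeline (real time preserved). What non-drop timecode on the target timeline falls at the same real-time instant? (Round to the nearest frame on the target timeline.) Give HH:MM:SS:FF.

00:39:23:32

Source frame index: (0×3600 + 39×60 + 21) × 30 + 9 = 70839.
Real time: 70839 / (30000/1001) = 23636613/10000 s.
Target frame: (23636613/10000) × (48) = 70909839/625 ≈ 113455.742 → 113456.
At 48 labels/s: frame 113456 → 00:39:23:32.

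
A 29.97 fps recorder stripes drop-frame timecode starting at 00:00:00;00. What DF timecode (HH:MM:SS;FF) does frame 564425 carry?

05:13:52;29

Each 10-minute DF block holds 10 × 60 × 30 − 9 × 2 = 17982 frames. 564425 ÷ 17982 → 31 full blocks, remainder 6983.
Within the partial block the first minute is 1800 frames and each further minute 1798, so 3 further minute boundaries passed. Total skipped labels = 18 × 31 + 2 × 3 = 564.
Non-drop label index = 564425 + 564 = 564989; at 30 labels/s that is 05:13:52:29, i.e. DF 05:13:52;29.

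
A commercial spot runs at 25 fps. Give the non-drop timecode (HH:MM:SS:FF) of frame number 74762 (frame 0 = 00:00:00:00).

74762 ÷ 25 = 2990 full seconds, remainder 12 frames.
2990 s = 0 h 49 min 50 s.
Timecode: 00:49:50:12.

00:49:50:12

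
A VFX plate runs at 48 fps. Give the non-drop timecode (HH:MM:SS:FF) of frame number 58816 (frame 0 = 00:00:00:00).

00:20:25:16

58816 ÷ 48 = 1225 full seconds, remainder 16 frames.
1225 s = 0 h 20 min 25 s.
Timecode: 00:20:25:16.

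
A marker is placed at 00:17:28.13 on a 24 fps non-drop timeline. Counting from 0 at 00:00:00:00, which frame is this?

Total seconds to the label: (0 × 3600 + 17 × 60 + 28) = 1048.
Frame index = 1048 × 24 + 13 = 25165.

25165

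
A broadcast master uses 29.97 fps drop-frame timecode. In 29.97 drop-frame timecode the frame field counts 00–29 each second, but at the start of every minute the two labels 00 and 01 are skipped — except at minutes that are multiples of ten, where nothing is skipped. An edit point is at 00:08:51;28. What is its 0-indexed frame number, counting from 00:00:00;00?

15942

Complete 10-minute blocks: 0, each 17982 frames → 0.
Remaining 8 whole minutes in the current block: 1800 + 7 × 1798 = 14386 frames.
Within the current minute: 51 × 30 + 28 − 2 = 1556 (labels ;00/;01 skipped at this minute). Total = 0 + 14386 + 1556 = 15942.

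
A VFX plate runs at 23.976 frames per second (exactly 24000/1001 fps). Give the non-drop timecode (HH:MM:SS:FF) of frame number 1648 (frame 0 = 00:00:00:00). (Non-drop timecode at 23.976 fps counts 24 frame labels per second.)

00:01:08:16

1648 ÷ 24 = 68 full seconds, remainder 16 frames.
68 s = 0 h 1 min 8 s.
Timecode: 00:01:08:16.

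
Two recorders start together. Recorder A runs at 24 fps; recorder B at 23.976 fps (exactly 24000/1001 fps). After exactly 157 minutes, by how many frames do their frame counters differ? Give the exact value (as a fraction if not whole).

226080/1001 frames

157 min = 9420 s.
A emits 24 × 9420 = 226080 frames; B emits 24000/1001 × 9420 = 226080000/1001.
Difference = 226080/1001 frames (≈ 225.8541); B is behind A.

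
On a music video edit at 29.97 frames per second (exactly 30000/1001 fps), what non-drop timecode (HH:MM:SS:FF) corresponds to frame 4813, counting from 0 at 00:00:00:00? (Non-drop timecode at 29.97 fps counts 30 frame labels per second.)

00:02:40:13

4813 ÷ 30 = 160 full seconds, remainder 13 frames.
160 s = 0 h 2 min 40 s.
Timecode: 00:02:40:13.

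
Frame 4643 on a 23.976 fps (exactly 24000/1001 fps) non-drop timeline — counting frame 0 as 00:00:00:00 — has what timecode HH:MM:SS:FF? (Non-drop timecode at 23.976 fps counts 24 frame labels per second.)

4643 ÷ 24 = 193 full seconds, remainder 11 frames.
193 s = 0 h 3 min 13 s.
Timecode: 00:03:13:11.

00:03:13:11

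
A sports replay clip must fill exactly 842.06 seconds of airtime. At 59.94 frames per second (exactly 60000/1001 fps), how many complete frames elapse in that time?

Frames = 842.06 × 60000/1001 = 50523600/1001 ≈ 50473.1269.
Complete frames: 50473.

50473 frames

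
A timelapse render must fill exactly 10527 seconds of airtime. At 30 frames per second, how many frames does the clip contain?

Frames = 10527 × 30 = 315810.

315810 frames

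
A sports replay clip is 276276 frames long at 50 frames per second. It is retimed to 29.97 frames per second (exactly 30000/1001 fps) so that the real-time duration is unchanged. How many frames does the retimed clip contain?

Target frames = source frames × (target rate / source rate) = 276276 × (30000/1001)/(50) = 276276 × 600/1001 = 165600.

165600 frames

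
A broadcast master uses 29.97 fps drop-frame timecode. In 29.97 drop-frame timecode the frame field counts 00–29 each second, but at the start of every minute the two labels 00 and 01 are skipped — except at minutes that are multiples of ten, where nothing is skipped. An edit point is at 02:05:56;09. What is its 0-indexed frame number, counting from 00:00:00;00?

226463

As if non-drop at 30 labels/s: (2 × 3600 + 5 × 60 + 56) × 30 + 9 = 226689.
Minute boundaries passed: 125; those not divisible by 10: 125 − 12 = 113; dropped labels = 2 × 113 = 226.
Actual frame index = 226689 − 226 = 226463.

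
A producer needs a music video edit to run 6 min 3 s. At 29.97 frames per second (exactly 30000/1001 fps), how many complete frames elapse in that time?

6 min 3 s = 363 s.
Frames = 363 × 30000/1001 = 990000/91 ≈ 10879.1209.
Complete frames: 10879.

10879 frames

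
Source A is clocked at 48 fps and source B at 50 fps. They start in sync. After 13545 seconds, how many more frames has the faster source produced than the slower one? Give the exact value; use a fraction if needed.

27090 frames

A emits 48 × 13545 = 650160 frames; B emits 50 × 13545 = 677250.
Difference = 27090 frames; B is ahead of A.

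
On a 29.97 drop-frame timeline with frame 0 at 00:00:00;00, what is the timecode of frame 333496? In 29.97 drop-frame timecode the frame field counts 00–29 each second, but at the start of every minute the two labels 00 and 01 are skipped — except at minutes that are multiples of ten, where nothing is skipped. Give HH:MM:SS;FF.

Ten DF minutes hold 17982 frames, so frame 333496 lies in block 18 (frames 323676–341657) with 9820 frames into that block.
The block's first minute is 1800 frames and the rest 1798 each; 9820 frames reaches minute 5, so 18 × 18 + 5 × 2 = 334 labels have been skipped so far.
Adding those back, label number 333496 + 334 = 333830 at 30 labels/s is 11127 s + 20 f = 3 h 5 min 27 s frame 20, i.e. 03:05:27;20.

03:05:27;20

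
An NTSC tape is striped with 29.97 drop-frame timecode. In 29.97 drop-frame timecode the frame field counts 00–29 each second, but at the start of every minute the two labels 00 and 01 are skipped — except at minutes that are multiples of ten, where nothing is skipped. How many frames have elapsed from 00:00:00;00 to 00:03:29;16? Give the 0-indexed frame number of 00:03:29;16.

As if non-drop at 30 labels/s: (0 × 3600 + 3 × 60 + 29) × 30 + 16 = 6286.
Minute boundaries passed: 3; those not divisible by 10: 3 − 0 = 3; dropped labels = 2 × 3 = 6.
Actual frame index = 6286 − 6 = 6280.

6280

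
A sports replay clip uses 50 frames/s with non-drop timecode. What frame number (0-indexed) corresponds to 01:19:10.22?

237522

Total seconds to the label: (1 × 3600 + 19 × 60 + 10) = 4750.
Frame index = 4750 × 50 + 22 = 237522.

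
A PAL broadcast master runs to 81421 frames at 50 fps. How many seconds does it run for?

Running time = 81421 / (50) = 1628.42 s.

1628.42 seconds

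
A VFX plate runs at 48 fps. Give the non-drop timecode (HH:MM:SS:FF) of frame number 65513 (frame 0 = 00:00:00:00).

00:22:44:41

65513 ÷ 48 = 1364 full seconds, remainder 41 frames.
1364 s = 0 h 22 min 44 s.
Timecode: 00:22:44:41.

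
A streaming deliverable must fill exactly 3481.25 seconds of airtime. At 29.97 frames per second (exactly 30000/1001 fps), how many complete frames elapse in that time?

104333 frames

Frames = 3481.25 × 30000/1001 = 104437500/1001 ≈ 104333.1668.
Complete frames: 104333.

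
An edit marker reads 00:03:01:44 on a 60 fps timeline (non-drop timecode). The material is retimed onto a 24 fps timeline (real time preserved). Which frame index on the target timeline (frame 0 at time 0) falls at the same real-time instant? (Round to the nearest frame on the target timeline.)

frame 4362

Source frame index: (0×3600 + 3×60 + 1) × 60 + 44 = 10904.
Real time: 10904 / (60) = 2726/15 s.
Target frame: (2726/15) × (24) = 21808/5 ≈ 4361.600 → 4362.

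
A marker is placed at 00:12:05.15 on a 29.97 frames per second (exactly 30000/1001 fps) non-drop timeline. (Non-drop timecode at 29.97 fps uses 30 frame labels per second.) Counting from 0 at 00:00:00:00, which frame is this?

Total seconds to the label: (0 × 3600 + 12 × 60 + 5) = 725.
Frame index = 725 × 30 + 15 = 21765.

21765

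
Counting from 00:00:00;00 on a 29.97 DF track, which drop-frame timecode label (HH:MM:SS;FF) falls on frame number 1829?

Ten DF minutes hold 17982 frames, so frame 1829 lies in block 0 (frames 0–17981) with 1829 frames into that block.
The block's first minute is 1800 frames and the rest 1798 each; 1829 frames reaches minute 1, so 0 × 18 + 1 × 2 = 2 labels have been skipped so far.
Adding those back, label number 1829 + 2 = 1831 at 30 labels/s is 61 s + 1 f = 0 h 1 min 1 s frame 1, i.e. 00:01:01;01.

00:01:01;01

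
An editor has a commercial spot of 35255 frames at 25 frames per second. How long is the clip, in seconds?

1410.2 seconds

Running time = 35255 / (25) = 1410.2 s.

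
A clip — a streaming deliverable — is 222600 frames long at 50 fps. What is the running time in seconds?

4452 seconds

Running time = 222600 / (50) = 4452 s.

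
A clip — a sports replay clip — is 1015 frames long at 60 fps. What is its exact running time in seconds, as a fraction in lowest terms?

Running time = 1015 ÷ (60) = 1015 × 1/60 = 203/12 s.

203/12 seconds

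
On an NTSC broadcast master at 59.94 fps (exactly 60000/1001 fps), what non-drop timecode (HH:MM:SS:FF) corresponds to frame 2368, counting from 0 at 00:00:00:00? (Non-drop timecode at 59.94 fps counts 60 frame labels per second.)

00:00:39:28

2368 ÷ 60 = 39 full seconds, remainder 28 frames.
39 s = 0 h 0 min 39 s.
Timecode: 00:00:39:28.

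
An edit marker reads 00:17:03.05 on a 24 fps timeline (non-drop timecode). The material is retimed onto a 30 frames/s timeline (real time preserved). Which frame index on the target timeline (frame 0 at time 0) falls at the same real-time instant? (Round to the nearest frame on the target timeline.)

Source frame index: (0×3600 + 17×60 + 3) × 24 + 5 = 24557.
Real time: 24557 / (24) = 24557/24 s.
Target frame: (24557/24) × (30) = 122785/4 ≈ 30696.250 → 30696.

frame 30696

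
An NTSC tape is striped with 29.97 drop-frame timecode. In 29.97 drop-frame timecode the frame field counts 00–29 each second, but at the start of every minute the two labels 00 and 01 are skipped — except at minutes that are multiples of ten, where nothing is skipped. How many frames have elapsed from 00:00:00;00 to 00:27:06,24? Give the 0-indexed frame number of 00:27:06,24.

Complete 10-minute blocks: 2, each 17982 frames → 35964.
Remaining 7 whole minutes in the current block: 1800 + 6 × 1798 = 12588 frames.
Within the current minute: 6 × 30 + 24 − 2 = 202 (labels ;00/;01 skipped at this minute). Total = 35964 + 12588 + 202 = 48754.

48754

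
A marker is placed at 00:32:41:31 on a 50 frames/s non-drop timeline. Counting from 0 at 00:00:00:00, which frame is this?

Total seconds to the label: (0 × 3600 + 32 × 60 + 41) = 1961.
Frame index = 1961 × 50 + 31 = 98081.

frame 98081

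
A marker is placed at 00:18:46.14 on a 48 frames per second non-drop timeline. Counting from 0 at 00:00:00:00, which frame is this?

Total seconds to the label: (0 × 3600 + 18 × 60 + 46) = 1126.
Frame index = 1126 × 48 + 14 = 54062.

54062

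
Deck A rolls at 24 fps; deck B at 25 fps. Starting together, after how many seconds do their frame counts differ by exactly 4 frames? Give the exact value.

The gap grows by |25 − 24| = 1 frame per second.
Time for a 4-frame gap: 4 ÷ (1) = 4 s.

4 seconds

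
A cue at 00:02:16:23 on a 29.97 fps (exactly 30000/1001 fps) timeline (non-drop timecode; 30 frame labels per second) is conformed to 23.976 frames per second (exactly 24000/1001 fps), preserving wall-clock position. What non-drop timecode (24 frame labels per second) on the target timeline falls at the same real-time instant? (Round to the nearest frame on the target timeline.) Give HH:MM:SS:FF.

Source frame index: (0×3600 + 2×60 + 16) × 30 + 23 = 4103.
Real time: 4103 / (30000/1001) = 4107103/30000 s.
Target frame: (4107103/30000) × (24000/1001) = 16412/5 ≈ 3282.400 → 3282.
At 24 labels/s: frame 3282 → 00:02:16:18.

00:02:16:18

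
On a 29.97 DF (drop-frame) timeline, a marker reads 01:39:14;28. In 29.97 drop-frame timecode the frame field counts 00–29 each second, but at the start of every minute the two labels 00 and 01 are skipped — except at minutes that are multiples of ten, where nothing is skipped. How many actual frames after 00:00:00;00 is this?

As if non-drop at 30 labels/s: (1 × 3600 + 39 × 60 + 14) × 30 + 28 = 178648.
Minute boundaries passed: 99; those not divisible by 10: 99 − 9 = 90; dropped labels = 2 × 90 = 180.
Actual frame index = 178648 − 180 = 178468.

178468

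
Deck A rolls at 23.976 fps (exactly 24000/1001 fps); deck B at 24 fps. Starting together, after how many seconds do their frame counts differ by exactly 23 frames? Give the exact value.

The gap grows by |24 − 24000/1001| = 24/1001 frames per second.
Time for a 23-frame gap: 23 ÷ (24/1001) = 23023/24 s.

23023/24 seconds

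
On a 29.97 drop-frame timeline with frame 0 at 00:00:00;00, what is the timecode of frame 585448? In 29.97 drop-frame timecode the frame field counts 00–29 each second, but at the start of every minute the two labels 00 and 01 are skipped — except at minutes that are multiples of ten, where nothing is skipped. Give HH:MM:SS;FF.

Ten DF minutes hold 17982 frames, so frame 585448 lies in block 32 (frames 575424–593405) with 10024 frames into that block.
The block's first minute is 1800 frames and the rest 1798 each; 10024 frames reaches minute 5, so 32 × 18 + 5 × 2 = 586 labels have been skipped so far.
Adding those back, label number 585448 + 586 = 586034 at 30 labels/s is 19534 s + 14 f = 5 h 25 min 34 s frame 14, i.e. 05:25:34;14.

05:25:34;14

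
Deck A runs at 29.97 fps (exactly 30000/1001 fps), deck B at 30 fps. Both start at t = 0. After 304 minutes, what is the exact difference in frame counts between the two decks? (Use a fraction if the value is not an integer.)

547200/1001 frames

304 min = 18240 s.
A emits 30000/1001 × 18240 = 547200000/1001 frames; B emits 30 × 18240 = 547200.
Difference = 547200/1001 frames (≈ 546.6533); B is ahead of A.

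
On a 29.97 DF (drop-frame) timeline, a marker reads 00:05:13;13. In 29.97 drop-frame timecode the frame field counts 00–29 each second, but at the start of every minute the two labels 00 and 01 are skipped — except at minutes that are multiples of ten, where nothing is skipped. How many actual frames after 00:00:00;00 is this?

As if non-drop at 30 labels/s: (0 × 3600 + 5 × 60 + 13) × 30 + 13 = 9403.
Minute boundaries passed: 5; those not divisible by 10: 5 − 0 = 5; dropped labels = 2 × 5 = 10.
Actual frame index = 9403 − 10 = 9393.

9393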